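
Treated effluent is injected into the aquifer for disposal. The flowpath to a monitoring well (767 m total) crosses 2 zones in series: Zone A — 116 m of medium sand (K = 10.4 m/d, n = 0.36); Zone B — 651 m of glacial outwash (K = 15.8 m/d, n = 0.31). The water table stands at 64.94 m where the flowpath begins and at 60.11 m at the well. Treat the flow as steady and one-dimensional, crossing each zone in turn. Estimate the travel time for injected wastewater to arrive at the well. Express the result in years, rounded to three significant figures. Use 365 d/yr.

7.23 years

Total head drop ΔH = 64.94 − 60.11 = 4.83 m
Steady 1-D flow in series ⇒ the Darcy flux q is identical in every zone and the zone head losses add (resistances L/K in series).
Σ(L/K) = 116/10.4 + 651/15.8 = 11.15 + 41.20 = 52.36 d
q = ΔH / Σ(L/K) = 4.83 / 52.36 = 0.09225 m/d (same in every zone)
Zone A: v = q/n = 0.09225/0.36 = 0.2563 m/d → t_A = 116/0.2563 = 452.7 d
Zone B: v = q/n = 0.09225/0.31 = 0.2976 m/d → t_B = 651/0.2976 = 2188 d
Total t = 452.7 + 2188 = 2640 d
   = 2640 / 365 = 7.23 yr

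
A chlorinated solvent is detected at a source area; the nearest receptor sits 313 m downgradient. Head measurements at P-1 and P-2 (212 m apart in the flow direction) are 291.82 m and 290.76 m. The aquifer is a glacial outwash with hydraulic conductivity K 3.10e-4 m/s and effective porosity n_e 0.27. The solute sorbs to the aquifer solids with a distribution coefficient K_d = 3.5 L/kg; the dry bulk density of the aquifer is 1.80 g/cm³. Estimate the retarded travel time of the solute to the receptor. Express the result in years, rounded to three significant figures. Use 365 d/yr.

Hydraulic gradient i = (291.82 − 290.76) / 212 = 1.06 / 212 = 0.005000
K = 3.10e-4 m/s × 86400 s/d = 26.78 m/d
Specific discharge q = 26.78 × 0.005000 = 0.1339 m/d
v_s = q/n_e = 0.1339/0.27 = 0.4960 m/d
Retardation R = 1 + ρ_b·K_d/n = 1 + 1.80×3.5/0.27 = 24.33
Contaminant velocity v_c = v/R = 0.4960/24.33 = 0.02038 m/d
t = L/v_c = 313/0.02038 = 15360 d
   = 15360/365 = 42.1 yr

42.1 years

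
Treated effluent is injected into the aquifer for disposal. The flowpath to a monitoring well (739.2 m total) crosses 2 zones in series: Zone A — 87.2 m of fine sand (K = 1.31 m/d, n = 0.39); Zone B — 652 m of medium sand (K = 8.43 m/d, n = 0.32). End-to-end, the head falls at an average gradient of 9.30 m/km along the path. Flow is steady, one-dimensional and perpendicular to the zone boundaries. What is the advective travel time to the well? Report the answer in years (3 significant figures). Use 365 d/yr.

For zones in series the flux q is common to all zones; the equivalent conductivity is the harmonic (thickness-weighted) mean, K_eq = L_total / Σ(L_j/K_j).
Σ(L/K) = 87.2/1.31 + 652/8.43 = 66.56 + 77.34 = 143.9 d
K_eq = L_total / Σ(L/K) = 739.2 / 143.9 = 5.137 m/d
q = K_eq · i = 5.137 × 0.0093 = 0.04777 m/d (same in every zone)
Zone A: v = q/n = 0.04777/0.39 = 0.1225 m/d → t_A = 87.2/0.1225 = 711.9 d
Zone B: v = q/n = 0.04777/0.32 = 0.1493 m/d → t_B = 652/0.1493 = 4368 d
Total t = 711.9 + 4368 = 5079 d
   = 5079 / 365 = 13.9 yr

13.9 years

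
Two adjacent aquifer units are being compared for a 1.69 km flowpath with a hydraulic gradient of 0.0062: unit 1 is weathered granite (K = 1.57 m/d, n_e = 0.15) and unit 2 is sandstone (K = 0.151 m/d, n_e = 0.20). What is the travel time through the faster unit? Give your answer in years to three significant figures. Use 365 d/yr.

71.3 years

Unit 1 (weathered granite): v = 1.57×0.0062/0.15 = 0.06489 m/d, t = 1690/0.06489 = 26040 d
Unit 2 (sandstone): v = 0.151×0.0062/0.20 = 0.004681 m/d, t = 1690/0.004681 = 361000 d
Faster: 26040 d / 365 = 71.3 yr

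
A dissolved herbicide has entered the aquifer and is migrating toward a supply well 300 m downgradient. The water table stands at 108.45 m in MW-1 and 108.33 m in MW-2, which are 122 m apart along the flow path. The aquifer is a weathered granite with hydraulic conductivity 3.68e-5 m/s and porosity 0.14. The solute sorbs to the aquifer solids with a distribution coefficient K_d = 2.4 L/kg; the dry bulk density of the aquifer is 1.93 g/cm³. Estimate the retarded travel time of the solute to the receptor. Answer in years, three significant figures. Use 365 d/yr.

1250 years

Hydraulic gradient i = (108.45 − 108.33) / 122 = 0.12 / 122 = 9.836e-4
K = 3.68e-5 m/s × 86400 s/d = 3.180 m/d
Darcy flux q = K·i = 3.180 × 9.836e-4 = 0.003127 m/d
v_s = q/n_e = 0.003127/0.14 = 0.02234 m/d
Retardation R = 1 + ρ_b·K_d/n = 1 + 1.93×2.4/0.14 = 34.09
Contaminant velocity v_c = v/R = 0.02234/34.09 = 6.554e-4 m/d
t = L/v_c = 300/6.554e-4 = 457800 d
   = 457800/365 = 1250 yr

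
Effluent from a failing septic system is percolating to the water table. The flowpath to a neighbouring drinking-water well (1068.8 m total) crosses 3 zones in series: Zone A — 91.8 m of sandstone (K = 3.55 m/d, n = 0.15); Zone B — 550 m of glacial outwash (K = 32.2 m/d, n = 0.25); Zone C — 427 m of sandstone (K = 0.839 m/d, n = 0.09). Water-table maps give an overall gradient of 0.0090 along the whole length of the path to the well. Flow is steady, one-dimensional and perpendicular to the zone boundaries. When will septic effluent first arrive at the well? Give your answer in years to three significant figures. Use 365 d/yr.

29.8 years

Steady 1-D flow in series ⇒ the Darcy flux q is identical in every zone and the zone head losses add (resistances L/K in series).
Σ(L/K) = 91.8/3.55 + 550/32.2 + 427/0.839 = 25.86 + 17.08 + 508.9 = 551.9 d
K_eq = L_total / Σ(L/K) = 1068.8 / 551.9 = 1.937 m/d
q = K_eq · i = 1.937 × 0.0090 = 0.01743 m/d (same in every zone)
Zone A: v = q/n = 0.01743/0.15 = 0.1162 m/d → t_A = 91.8/0.1162 = 790.0 d
Zone B: v = q/n = 0.01743/0.25 = 0.06972 m/d → t_B = 550/0.06972 = 7889 d
Zone C: v = q/n = 0.01743/0.09 = 0.1937 m/d → t_C = 427/0.1937 = 2205 d
Total t = 790.0 + 7889 + 2205 = 10880 d
   = 10880 / 365 = 29.8 yr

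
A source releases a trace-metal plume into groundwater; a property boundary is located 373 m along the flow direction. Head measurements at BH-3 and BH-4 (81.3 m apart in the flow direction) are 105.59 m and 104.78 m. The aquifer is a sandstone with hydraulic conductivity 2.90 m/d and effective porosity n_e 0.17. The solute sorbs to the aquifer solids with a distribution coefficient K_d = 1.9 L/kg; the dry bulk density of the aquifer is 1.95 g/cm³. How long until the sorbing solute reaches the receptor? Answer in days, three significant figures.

50000 days

Hydraulic gradient i = (105.59 − 104.78) / 81.3 = 0.81 / 81.3 = 0.009963
Darcy flux q = K·i = 2.90 × 0.009963 = 0.02889 m/d
v = Ki/n = 2.90·0.009963/0.17 = 0.1700 m/d
Retardation R = 1 + ρ_b·K_d/n = 1 + 1.95×1.9/0.17 = 22.79
Contaminant velocity v_c = v/R = 0.1700/22.79 = 0.007456 m/d
t = L/v_c = 373/0.007456 = 50030 d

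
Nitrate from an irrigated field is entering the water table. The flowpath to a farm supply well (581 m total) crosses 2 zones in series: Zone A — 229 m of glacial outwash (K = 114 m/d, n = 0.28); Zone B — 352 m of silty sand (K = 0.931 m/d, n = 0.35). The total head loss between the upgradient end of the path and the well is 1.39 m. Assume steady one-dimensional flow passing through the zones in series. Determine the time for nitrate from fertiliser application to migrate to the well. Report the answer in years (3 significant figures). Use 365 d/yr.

Steady 1-D flow in series ⇒ the Darcy flux q is identical in every zone and the zone head losses add (resistances L/K in series).
Σ(L/K) = 229/114 + 352/0.931 = 2.009 + 378.1 = 380.1 d
q = ΔH / Σ(L/K) = 1.39 / 380.1 = 0.003657 m/d (same in every zone)
Zone A: v = q/n = 0.003657/0.28 = 0.01306 m/d → t_A = 229/0.01306 = 17530 d
Zone B: v = q/n = 0.003657/0.35 = 0.01045 m/d → t_B = 352/0.01045 = 33690 d
Total t = 17530 + 33690 = 51220 d
   = 51220 / 365 = 140 yr

140 years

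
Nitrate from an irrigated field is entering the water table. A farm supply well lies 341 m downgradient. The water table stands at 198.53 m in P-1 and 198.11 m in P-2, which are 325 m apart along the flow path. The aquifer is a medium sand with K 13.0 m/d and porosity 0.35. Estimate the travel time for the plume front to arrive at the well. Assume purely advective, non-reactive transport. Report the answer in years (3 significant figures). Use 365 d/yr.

Hydraulic gradient i = (198.53 − 198.11) / 325 = 0.42 / 325 = 0.001292
Darcy flux q = K·i = 13.0 × 0.001292 = 0.01680 m/d
v_s = q/n_e = 0.01680/0.35 = 0.04800 m/d
t = L / v = 341 / 0.04800 = 7104 d
   = 7104 / 365 = 19.5 yr

19.5 years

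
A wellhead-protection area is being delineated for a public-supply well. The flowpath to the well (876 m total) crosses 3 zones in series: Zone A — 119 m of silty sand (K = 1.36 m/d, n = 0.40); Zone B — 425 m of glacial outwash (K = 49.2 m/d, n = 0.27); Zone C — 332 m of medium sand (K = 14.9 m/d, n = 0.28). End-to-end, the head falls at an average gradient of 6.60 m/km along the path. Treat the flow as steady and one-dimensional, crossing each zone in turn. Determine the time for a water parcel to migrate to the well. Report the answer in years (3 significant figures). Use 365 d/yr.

14.3 years

For zones in series the flux q is common to all zones; the equivalent conductivity is the harmonic (thickness-weighted) mean, K_eq = L_total / Σ(L_j/K_j).
Σ(L/K) = 119/1.36 + 425/49.2 + 332/14.9 = 87.50 + 8.638 + 22.28 = 118.4 d
K_eq = L_total / Σ(L/K) = 876 / 118.4 = 7.397 m/d
q = K_eq · i = 7.397 × 0.0066 = 0.04882 m/d (same in every zone)
Zone A: v = q/n = 0.04882/0.40 = 0.1221 m/d → t_A = 119/0.1221 = 975.0 d
Zone B: v = q/n = 0.04882/0.27 = 0.1808 m/d → t_B = 425/0.1808 = 2350 d
Zone C: v = q/n = 0.04882/0.28 = 0.1744 m/d → t_C = 332/0.1744 = 1904 d
Total t = 975.0 + 2350 + 1904 = 5229 d
   = 5229 / 365 = 14.3 yr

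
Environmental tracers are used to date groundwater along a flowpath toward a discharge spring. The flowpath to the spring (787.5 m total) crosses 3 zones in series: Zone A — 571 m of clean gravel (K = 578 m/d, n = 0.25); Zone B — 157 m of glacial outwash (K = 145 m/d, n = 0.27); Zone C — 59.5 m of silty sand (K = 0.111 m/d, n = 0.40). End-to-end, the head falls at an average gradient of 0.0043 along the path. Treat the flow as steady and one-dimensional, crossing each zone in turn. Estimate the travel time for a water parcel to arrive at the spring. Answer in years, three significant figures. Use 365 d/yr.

Steady 1-D flow in series ⇒ the Darcy flux q is identical in every zone and the zone head losses add (resistances L/K in series).
Σ(L/K) = 571/578 + 157/145 + 59.5/0.111 = 0.9879 + 1.083 + 536.0 = 538.1 d
K_eq = L_total / Σ(L/K) = 787.5 / 538.1 = 1.463 m/d
q = K_eq · i = 1.463 × 0.0043 = 0.006293 m/d (same in every zone)
Zone A: v = q/n = 0.006293/0.25 = 0.02517 m/d → t_A = 571/0.02517 = 22680 d
Zone B: v = q/n = 0.006293/0.27 = 0.02331 m/d → t_B = 157/0.02331 = 6736 d
Zone C: v = q/n = 0.006293/0.40 = 0.01573 m/d → t_C = 59.5/0.01573 = 3782 d
Total t = 22680 + 6736 + 3782 = 33200 d
   = 33200 / 365 = 91.0 yr

91.0 years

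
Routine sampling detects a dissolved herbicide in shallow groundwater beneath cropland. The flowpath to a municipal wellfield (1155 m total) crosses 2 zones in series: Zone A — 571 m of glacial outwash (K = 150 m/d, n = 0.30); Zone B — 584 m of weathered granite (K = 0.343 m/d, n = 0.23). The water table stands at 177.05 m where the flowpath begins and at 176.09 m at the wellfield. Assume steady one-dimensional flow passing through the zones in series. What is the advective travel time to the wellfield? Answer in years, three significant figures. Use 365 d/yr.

1490 years

Total head drop ΔH = 177.05 − 176.09 = 0.96 m
Steady 1-D flow in series ⇒ the Darcy flux q is identical in every zone and the zone head losses add (resistances L/K in series).
Σ(L/K) = 571/150 + 584/0.343 = 3.807 + 1703 = 1706 d
q = ΔH / Σ(L/K) = 0.96 / 1706 = 5.626e-4 m/d (same in every zone)
Zone A: v = q/n = 5.626e-4/0.30 = 0.001875 m/d → t_A = 571/0.001875 = 304500 d
Zone B: v = q/n = 5.626e-4/0.23 = 0.002446 m/d → t_B = 584/0.002446 = 238800 d
Total t = 304500 + 238800 = 543200 d
   = 543200 / 365 = 1490 yr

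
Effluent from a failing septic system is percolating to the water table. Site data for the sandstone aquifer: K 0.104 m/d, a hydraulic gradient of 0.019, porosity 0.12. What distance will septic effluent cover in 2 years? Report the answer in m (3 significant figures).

q = Ki = 0.104 × 0.019 = 0.001976 m/d
Seepage velocity v = q / n = 0.001976 / 0.12 = 0.01647 m/d
T = 2 yr × 365 = 730 d
L = v × T = 0.01647 × 730 = 12.02 m

12.0 m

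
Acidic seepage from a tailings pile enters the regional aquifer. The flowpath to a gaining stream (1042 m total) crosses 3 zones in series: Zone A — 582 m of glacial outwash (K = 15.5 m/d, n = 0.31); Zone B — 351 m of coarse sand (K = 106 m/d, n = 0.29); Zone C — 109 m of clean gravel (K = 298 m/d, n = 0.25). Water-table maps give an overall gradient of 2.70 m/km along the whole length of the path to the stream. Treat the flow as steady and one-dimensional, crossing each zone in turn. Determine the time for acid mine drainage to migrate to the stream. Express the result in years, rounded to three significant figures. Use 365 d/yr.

Steady 1-D flow in series ⇒ the Darcy flux q is identical in every zone and the zone head losses add (resistances L/K in series).
Σ(L/K) = 582/15.5 + 351/106 + 109/298 = 37.55 + 3.311 + 0.3658 = 41.23 d
K_eq = L_total / Σ(L/K) = 1042 / 41.23 = 25.28 m/d
q = K_eq · i = 25.28 × 0.0027 = 0.06824 m/d (same in every zone)
Zone A: v = q/n = 0.06824/0.31 = 0.2201 m/d → t_A = 582/0.2201 = 2644 d
Zone B: v = q/n = 0.06824/0.29 = 0.2353 m/d → t_B = 351/0.2353 = 1492 d
Zone C: v = q/n = 0.06824/0.25 = 0.2730 m/d → t_C = 109/0.2730 = 399.3 d
Total t = 2644 + 1492 + 399.3 = 4535 d
   = 4535 / 365 = 12.4 yr

12.4 years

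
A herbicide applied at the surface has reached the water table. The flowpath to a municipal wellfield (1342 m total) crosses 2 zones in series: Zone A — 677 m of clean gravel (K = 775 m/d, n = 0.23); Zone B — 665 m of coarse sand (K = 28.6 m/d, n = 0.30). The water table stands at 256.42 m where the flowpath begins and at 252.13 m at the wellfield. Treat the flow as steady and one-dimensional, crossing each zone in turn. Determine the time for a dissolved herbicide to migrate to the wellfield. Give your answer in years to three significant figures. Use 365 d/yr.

Total head drop ΔH = 256.42 − 252.13 = 4.29 m
Steady 1-D flow in series ⇒ the Darcy flux q is identical in every zone and the zone head losses add (resistances L/K in series).
Σ(L/K) = 677/775 + 665/28.6 = 0.8735 + 23.25 = 24.13 d
q = ΔH / Σ(L/K) = 4.29 / 24.13 = 0.1778 m/d (same in every zone)
Zone A: v = q/n = 0.1778/0.23 = 0.7731 m/d → t_A = 677/0.7731 = 875.7 d
Zone B: v = q/n = 0.1778/0.30 = 0.5927 m/d → t_B = 665/0.5927 = 1122 d
Total t = 875.7 + 1122 = 1998 d
   = 1998 / 365 = 5.47 yr

5.47 years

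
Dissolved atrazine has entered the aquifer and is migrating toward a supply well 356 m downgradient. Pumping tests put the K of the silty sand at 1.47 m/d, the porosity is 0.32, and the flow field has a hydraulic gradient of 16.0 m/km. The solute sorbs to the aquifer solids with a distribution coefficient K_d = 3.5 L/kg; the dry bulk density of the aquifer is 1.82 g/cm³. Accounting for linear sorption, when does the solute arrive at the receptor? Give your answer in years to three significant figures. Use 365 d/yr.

277 years

Darcy flux q = K·i = 1.47 × 0.016 = 0.02352 m/d
Average linear velocity = 0.02352 / 0.32 = 0.07350 m/d
Retardation R = 1 + ρ_b·K_d/n = 1 + 1.82×3.5/0.32 = 20.91
Contaminant velocity v_c = v/R = 0.07350/20.91 = 0.003516 m/d
t = L/v_c = 356/0.003516 = 101300 d
   = 101300/365 = 277 yr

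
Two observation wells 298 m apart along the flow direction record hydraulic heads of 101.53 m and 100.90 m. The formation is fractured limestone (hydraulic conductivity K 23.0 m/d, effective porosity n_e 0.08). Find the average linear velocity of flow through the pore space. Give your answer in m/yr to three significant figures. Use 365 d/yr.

Hydraulic gradient i = (101.53 − 100.90) / 298 = 0.63 / 298 = 0.002114
q = Ki = 23.0 × 0.002114 = 0.04862 m/d
Seepage velocity v = q / n = 0.04862 / 0.08 = 0.6078 m/d
   = 0.6078 × 365 = 222 m/yr

222 m/yr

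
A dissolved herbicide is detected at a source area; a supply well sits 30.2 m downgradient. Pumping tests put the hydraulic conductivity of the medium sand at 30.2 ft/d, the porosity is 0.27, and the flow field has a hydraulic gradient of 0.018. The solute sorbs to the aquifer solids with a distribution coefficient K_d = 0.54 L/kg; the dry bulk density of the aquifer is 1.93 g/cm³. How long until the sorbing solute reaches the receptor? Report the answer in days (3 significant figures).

239 days

K = 30.2 ft/d × 0.3048 = 9.205 m/d
q = Ki = 9.205 × 0.018 = 0.1657 m/d
v = Ki/n = 9.205·0.018/0.27 = 0.6137 m/d
Retardation R = 1 + ρ_b·K_d/n = 1 + 1.93×0.54/0.27 = 4.860
Contaminant velocity v_c = v/R = 0.6137/4.860 = 0.1263 m/d
t = L/v_c = 30.2/0.1263 = 239.2 d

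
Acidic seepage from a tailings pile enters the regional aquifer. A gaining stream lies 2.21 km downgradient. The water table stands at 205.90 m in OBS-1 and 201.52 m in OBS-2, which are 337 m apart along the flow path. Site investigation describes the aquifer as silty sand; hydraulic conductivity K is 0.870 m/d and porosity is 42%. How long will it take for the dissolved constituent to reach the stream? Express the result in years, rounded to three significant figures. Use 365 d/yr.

225 years

Hydraulic gradient i = (205.90 − 201.52) / 337 = 4.38 / 337 = 0.01300
Darcy flux q = K·i = 0.870 × 0.01300 = 0.01131 m/d
v_s = q/n_e = 0.01131/0.42 = 0.02692 m/d
L = 2.21 km = 2210 m
t = L / v = 2210 / 0.02692 = 82090 d
   = 82090 / 365 = 225 yr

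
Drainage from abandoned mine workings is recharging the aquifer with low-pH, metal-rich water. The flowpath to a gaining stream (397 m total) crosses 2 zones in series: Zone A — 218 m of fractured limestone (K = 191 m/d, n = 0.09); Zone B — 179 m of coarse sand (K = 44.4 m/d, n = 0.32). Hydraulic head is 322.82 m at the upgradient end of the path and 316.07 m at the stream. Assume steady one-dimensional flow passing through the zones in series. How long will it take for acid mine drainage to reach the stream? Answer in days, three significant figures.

58.9 days

Total head drop ΔH = 322.82 − 316.07 = 6.75 m
Steady 1-D flow in series ⇒ the Darcy flux q is identical in every zone and the zone head losses add (resistances L/K in series).
Σ(L/K) = 218/191 + 179/44.4 = 1.141 + 4.032 = 5.173 d
q = ΔH / Σ(L/K) = 6.75 / 5.173 = 1.305 m/d (same in every zone)
Zone A: v = q/n = 1.305/0.09 = 14.50 m/d → t_A = 218/14.50 = 15.04 d
Zone B: v = q/n = 1.305/0.32 = 4.078 m/d → t_B = 179/4.078 = 43.90 d
Total t = 15.04 + 43.90 = 58.93 d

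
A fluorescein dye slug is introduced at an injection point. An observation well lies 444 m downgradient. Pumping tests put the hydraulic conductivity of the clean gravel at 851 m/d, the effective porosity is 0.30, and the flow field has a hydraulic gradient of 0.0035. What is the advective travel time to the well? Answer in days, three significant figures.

q = Ki = 851 × 0.0035 = 2.979 m/d
Average linear velocity = 2.979 / 0.30 = 9.928 m/d
t = L / v = 444 / 9.928 = 44.72 d

44.7 days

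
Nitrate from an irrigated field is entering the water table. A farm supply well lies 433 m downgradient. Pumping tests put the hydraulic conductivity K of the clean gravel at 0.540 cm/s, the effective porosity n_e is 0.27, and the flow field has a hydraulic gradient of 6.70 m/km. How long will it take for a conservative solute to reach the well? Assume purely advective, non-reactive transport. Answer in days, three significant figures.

37.4 days

K = 0.540 cm/s × 864 = 466.6 m/d
Specific discharge q = 466.6 × 0.0067 = 3.126 m/d
v_s = q/n_e = 3.126/0.27 = 11.58 m/d
t = L / v = 433 / 11.58 = 37.40 d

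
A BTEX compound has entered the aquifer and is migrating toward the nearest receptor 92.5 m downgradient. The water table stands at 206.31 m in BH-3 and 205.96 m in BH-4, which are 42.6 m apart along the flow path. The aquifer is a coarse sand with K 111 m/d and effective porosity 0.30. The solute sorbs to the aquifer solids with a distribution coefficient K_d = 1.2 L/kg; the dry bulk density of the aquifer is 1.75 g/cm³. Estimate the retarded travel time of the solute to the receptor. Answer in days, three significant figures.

Hydraulic gradient i = (206.31 − 205.96) / 42.6 = 0.35 / 42.6 = 0.008216
q = Ki = 111 × 0.008216 = 0.9120 m/d
Seepage velocity v = q / n = 0.9120 / 0.30 = 3.040 m/d
Retardation R = 1 + ρ_b·K_d/n = 1 + 1.75×1.2/0.30 = 8.000
Contaminant velocity v_c = v/R = 3.040/8.000 = 0.3800 m/d
t = L/v_c = 92.5/0.3800 = 243.4 d

243 days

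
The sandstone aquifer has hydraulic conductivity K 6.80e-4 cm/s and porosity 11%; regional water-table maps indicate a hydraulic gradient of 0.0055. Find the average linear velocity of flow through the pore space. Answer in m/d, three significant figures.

K = 6.80e-4 cm/s × 864 = 0.5875 m/d
Specific discharge q = 0.5875 × 0.0055 = 0.003231 m/d
Average linear velocity = 0.003231 / 0.11 = 0.02938 m/d

0.0294 m/d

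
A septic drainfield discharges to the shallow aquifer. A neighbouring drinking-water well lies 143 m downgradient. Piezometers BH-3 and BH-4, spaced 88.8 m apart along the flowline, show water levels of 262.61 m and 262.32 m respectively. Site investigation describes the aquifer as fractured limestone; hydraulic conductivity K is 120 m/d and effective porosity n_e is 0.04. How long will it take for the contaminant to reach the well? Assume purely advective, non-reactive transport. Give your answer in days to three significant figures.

14.6 days

Hydraulic gradient i = (262.61 − 262.32) / 88.8 = 0.29 / 88.8 = 0.003266
Darcy flux q = K·i = 120 × 0.003266 = 0.3919 m/d
v = Ki/n = 120·0.003266/0.04 = 9.797 m/d
t = L / v = 143 / 9.797 = 14.60 d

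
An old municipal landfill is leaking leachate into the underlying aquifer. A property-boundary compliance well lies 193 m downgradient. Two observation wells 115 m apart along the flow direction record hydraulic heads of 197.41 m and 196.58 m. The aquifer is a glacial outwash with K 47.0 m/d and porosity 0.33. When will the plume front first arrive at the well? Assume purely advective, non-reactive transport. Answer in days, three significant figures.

188 days

Hydraulic gradient i = (197.41 − 196.58) / 115 = 0.83 / 115 = 0.007217
q = Ki = 47.0 × 0.007217 = 0.3392 m/d
v = Ki/n = 47.0·0.007217/0.33 = 1.028 m/d
t = L / v = 193 / 1.028 = 187.8 d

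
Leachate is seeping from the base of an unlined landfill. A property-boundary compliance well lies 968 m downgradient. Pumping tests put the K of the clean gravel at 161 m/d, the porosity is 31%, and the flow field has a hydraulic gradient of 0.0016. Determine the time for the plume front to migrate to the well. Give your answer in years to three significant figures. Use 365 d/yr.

3.19 years

Specific discharge q = 161 × 0.0016 = 0.2576 m/d
Average linear velocity = 0.2576 / 0.31 = 0.8310 m/d
t = L / v = 968 / 0.8310 = 1165 d
   = 1165 / 365 = 3.19 yr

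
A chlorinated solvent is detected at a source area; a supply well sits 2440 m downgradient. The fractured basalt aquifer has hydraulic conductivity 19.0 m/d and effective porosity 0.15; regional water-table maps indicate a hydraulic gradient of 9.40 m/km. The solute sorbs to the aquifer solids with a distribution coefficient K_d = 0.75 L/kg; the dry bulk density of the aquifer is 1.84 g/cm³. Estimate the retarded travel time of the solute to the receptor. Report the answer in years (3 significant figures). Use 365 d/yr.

Darcy flux q = K·i = 19.0 × 0.0094 = 0.1786 m/d
v = Ki/n = 19.0·0.0094/0.15 = 1.191 m/d
Retardation R = 1 + ρ_b·K_d/n = 1 + 1.84×0.75/0.15 = 10.20
Contaminant velocity v_c = v/R = 1.191/10.20 = 0.1167 m/d
t = L/v_c = 2440/0.1167 = 20900 d
   = 20900/365 = 57.3 yr

57.3 years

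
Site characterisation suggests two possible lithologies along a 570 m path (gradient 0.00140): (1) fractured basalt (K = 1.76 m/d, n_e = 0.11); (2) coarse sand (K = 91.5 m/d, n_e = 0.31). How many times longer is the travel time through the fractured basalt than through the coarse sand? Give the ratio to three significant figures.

18.4

Unit 1 (fractured basalt): v = 1.76×0.0014/0.11 = 0.02240 m/d, t = 570/0.02240 = 25450 d
Unit 2 (coarse sand): v = 91.5×0.0014/0.31 = 0.4132 m/d, t = 570/0.4132 = 1379 d
t(fractured basalt) / t(coarse sand) = 25450/1379 = 18.4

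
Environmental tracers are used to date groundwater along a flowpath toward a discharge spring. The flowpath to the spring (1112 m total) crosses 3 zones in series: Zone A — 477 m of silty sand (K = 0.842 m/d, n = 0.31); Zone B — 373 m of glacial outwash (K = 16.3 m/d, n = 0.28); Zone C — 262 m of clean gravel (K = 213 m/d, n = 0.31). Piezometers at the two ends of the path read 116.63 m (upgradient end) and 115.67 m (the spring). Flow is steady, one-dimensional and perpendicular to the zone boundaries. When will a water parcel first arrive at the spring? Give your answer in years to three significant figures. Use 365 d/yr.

562 years

Total head drop ΔH = 116.63 − 115.67 = 0.96 m
Steady 1-D flow in series ⇒ the Darcy flux q is identical in every zone and the zone head losses add (resistances L/K in series).
Σ(L/K) = 477/0.842 + 373/16.3 + 262/213 = 566.5 + 22.88 + 1.230 = 590.6 d
q = ΔH / Σ(L/K) = 0.96 / 590.6 = 0.001625 m/d (same in every zone)
Zone A: v = q/n = 0.001625/0.31 = 0.005243 m/d → t_A = 477/0.005243 = 90970 d
Zone B: v = q/n = 0.001625/0.28 = 0.005805 m/d → t_B = 373/0.005805 = 64250 d
Zone C: v = q/n = 0.001625/0.31 = 0.005243 m/d → t_C = 262/0.005243 = 49970 d
Total t = 90970 + 64250 + 49970 = 205200 d
   = 205200 / 365 = 562 yr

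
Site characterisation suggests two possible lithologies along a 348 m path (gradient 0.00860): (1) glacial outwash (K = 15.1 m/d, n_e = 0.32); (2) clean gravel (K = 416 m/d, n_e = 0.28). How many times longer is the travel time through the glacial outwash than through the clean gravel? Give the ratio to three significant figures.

31.5

Unit 1 (glacial outwash): v = 15.1×0.0086/0.32 = 0.4058 m/d, t = 348/0.4058 = 857.5 d
Unit 2 (clean gravel): v = 416×0.0086/0.28 = 12.78 m/d, t = 348/12.78 = 27.24 d
t(glacial outwash) / t(clean gravel) = 857.5/27.24 = 31.5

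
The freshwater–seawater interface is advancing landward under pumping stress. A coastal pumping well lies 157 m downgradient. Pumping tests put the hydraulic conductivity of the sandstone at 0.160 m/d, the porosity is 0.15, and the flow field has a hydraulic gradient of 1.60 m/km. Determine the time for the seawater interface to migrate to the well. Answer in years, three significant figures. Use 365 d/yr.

252 years

Darcy flux q = K·i = 0.160 × 0.0016 = 2.560e-4 m/d
v_s = q/n_e = 2.560e-4/0.15 = 0.001707 m/d
t = L / v = 157 / 0.001707 = 91990 d
   = 91990 / 365 = 252 yr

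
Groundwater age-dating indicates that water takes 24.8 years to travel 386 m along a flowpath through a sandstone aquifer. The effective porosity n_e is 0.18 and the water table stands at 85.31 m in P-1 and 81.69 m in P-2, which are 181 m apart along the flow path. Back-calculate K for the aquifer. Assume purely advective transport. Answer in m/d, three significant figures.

Hydraulic gradient i = (85.31 − 81.69) / 181 = 3.62 / 181 = 0.02000
t = 24.8 years = 9052 d
v = L / t = 386 / 9052 = 0.04264 m/d
K = v · n / i = 0.04264 × 0.18 / 0.02000 = 0.384 m/d

0.384 m/d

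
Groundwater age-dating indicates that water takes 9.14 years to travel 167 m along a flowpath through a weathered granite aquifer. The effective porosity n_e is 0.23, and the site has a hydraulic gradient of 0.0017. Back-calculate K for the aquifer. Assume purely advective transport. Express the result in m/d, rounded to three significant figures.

6.77 m/d

t = 9.14 years = 3336 d
v = L / t = 167 / 3336 = 0.05006 m/d
K = v · n / i = 0.05006 × 0.23 / 0.0017 = 6.77 m/d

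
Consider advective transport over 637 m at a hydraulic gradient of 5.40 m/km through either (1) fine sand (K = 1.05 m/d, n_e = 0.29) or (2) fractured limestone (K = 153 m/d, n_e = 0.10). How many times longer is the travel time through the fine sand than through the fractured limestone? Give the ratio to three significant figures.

423

Unit 1 (fine sand): v = 1.05×0.0054/0.29 = 0.01955 m/d, t = 637/0.01955 = 32580 d
Unit 2 (fractured limestone): v = 153×0.0054/0.10 = 8.262 m/d, t = 637/8.262 = 77.10 d
t(fine sand) / t(fractured limestone) = 32580/77.10 = 423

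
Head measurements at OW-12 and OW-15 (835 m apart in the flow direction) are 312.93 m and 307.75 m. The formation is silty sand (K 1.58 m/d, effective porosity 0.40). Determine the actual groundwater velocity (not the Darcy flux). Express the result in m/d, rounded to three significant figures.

0.0245 m/d

Hydraulic gradient i = (312.93 − 307.75) / 835 = 5.18 / 835 = 0.006204
Darcy flux q = K·i = 1.58 × 0.006204 = 0.009802 m/d
v = Ki/n = 1.58·0.006204/0.40 = 0.02450 m/d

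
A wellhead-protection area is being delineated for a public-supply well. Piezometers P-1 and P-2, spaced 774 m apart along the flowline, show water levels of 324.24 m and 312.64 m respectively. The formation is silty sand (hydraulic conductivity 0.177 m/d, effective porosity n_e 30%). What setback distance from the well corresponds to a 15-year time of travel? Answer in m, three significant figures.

48.4 m

Hydraulic gradient i = (324.24 − 312.64) / 774 = 11.60 / 774 = 0.01499
q = Ki = 0.177 × 0.01499 = 0.002653 m/d
v = Ki/n = 0.177·0.01499/0.30 = 0.008842 m/d
T = 15 yr × 365 = 5475 d
L = v × T = 0.008842 × 5475 = 48.41 m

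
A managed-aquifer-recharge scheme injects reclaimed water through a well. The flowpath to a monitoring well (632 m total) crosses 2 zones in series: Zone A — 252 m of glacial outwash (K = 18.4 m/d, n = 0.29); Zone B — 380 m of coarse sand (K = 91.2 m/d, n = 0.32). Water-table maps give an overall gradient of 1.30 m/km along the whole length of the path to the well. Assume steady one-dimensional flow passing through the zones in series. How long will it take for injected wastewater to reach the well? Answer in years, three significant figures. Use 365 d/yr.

11.6 years

Steady 1-D flow in series ⇒ the Darcy flux q is identical in every zone and the zone head losses add (resistances L/K in series).
Σ(L/K) = 252/18.4 + 380/91.2 = 13.70 + 4.167 = 17.86 d
K_eq = L_total / Σ(L/K) = 632 / 17.86 = 35.38 m/d
q = K_eq · i = 35.38 × 0.0013 = 0.04600 m/d (same in every zone)
Zone A: v = q/n = 0.04600/0.29 = 0.1586 m/d → t_A = 252/0.1586 = 1589 d
Zone B: v = q/n = 0.04600/0.32 = 0.1437 m/d → t_B = 380/0.1437 = 2644 d
Total t = 1589 + 2644 = 4233 d
   = 4233 / 365 = 11.6 yr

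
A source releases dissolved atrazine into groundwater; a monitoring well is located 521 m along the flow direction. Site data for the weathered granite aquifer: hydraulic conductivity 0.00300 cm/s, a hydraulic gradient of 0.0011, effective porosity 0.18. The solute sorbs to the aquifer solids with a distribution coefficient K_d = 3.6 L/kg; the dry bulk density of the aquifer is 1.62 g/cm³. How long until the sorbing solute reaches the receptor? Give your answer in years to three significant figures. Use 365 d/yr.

3010 years

K = 0.00300 cm/s × 864 = 2.592 m/d
q = Ki = 2.592 × 0.0011 = 0.002851 m/d
Average linear velocity = 0.002851 / 0.18 = 0.01584 m/d
Retardation R = 1 + ρ_b·K_d/n = 1 + 1.62×3.6/0.18 = 33.40
Contaminant velocity v_c = v/R = 0.01584/33.40 = 4.743e-4 m/d
t = L/v_c = 521/4.743e-4 = 1.099e6 d
   = 1.099e6/365 = 3010 yr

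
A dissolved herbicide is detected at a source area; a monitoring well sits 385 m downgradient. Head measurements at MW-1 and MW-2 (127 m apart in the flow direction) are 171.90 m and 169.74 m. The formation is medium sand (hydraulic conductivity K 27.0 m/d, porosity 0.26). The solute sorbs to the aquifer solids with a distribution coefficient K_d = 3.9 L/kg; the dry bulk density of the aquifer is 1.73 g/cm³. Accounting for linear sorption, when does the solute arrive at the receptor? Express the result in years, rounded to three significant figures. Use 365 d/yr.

16.1 years

Hydraulic gradient i = (171.90 − 169.74) / 127 = 2.16 / 127 = 0.01701
Darcy flux q = K·i = 27.0 × 0.01701 = 0.4592 m/d
Seepage velocity v = q / n = 0.4592 / 0.26 = 1.766 m/d
Retardation R = 1 + ρ_b·K_d/n = 1 + 1.73×3.9/0.26 = 26.95
Contaminant velocity v_c = v/R = 1.766/26.95 = 0.06554 m/d
t = L/v_c = 385/0.06554 = 5875 d
   = 5875/365 = 16.1 yr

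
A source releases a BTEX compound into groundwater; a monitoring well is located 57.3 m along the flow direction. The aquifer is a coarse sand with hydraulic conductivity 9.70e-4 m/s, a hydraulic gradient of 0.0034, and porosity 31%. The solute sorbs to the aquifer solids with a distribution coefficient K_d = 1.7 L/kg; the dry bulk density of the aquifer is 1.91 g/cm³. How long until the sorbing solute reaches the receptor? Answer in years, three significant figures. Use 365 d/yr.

1.96 years

K = 9.70e-4 m/s × 86400 s/d = 83.81 m/d
Darcy flux q = K·i = 83.81 × 0.0034 = 0.2849 m/d
Seepage velocity v = q / n = 0.2849 / 0.31 = 0.9192 m/d
Retardation R = 1 + ρ_b·K_d/n = 1 + 1.91×1.7/0.31 = 11.47
Contaminant velocity v_c = v/R = 0.9192/11.47 = 0.08011 m/d
t = L/v_c = 57.3/0.08011 = 715.3 d
   = 715.3/365 = 1.96 yr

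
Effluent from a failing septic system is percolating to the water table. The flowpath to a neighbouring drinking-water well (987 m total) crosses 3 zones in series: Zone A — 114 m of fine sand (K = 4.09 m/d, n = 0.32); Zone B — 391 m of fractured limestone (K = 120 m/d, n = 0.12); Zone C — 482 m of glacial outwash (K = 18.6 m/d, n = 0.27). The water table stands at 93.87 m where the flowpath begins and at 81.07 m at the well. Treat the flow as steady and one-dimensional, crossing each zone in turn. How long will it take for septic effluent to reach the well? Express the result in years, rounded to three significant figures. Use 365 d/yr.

2.61 years

Total head drop ΔH = 93.87 − 81.07 = 12.80 m
Continuity: the same q passes through each zone, so ΔH = q·Σ(L_j/K_j) — the zones act as resistances in series.
Σ(L/K) = 114/4.09 + 391/120 + 482/18.6 = 27.87 + 3.258 + 25.91 = 57.05 d
q = ΔH / Σ(L/K) = 12.80 / 57.05 = 0.2244 m/d (same in every zone)
Zone A: v = q/n = 0.2244/0.32 = 0.7012 m/d → t_A = 114/0.7012 = 162.6 d
Zone B: v = q/n = 0.2244/0.12 = 1.870 m/d → t_B = 391/1.870 = 209.1 d
Zone C: v = q/n = 0.2244/0.27 = 0.8311 m/d → t_C = 482/0.8311 = 580.0 d
Total t = 162.6 + 209.1 + 580.0 = 951.7 d
   = 951.7 / 365 = 2.61 yr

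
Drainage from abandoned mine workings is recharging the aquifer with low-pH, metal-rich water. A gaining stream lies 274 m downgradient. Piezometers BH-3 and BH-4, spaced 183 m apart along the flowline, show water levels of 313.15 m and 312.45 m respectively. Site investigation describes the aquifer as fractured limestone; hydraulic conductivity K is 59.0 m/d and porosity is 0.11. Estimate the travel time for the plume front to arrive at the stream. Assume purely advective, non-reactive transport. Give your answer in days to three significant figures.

134 days

Hydraulic gradient i = (313.15 − 312.45) / 183 = 0.70 / 183 = 0.003825
Specific discharge q = 59.0 × 0.003825 = 0.2257 m/d
v_s = q/n_e = 0.2257/0.11 = 2.052 m/d
t = L / v = 274 / 2.052 = 133.6 d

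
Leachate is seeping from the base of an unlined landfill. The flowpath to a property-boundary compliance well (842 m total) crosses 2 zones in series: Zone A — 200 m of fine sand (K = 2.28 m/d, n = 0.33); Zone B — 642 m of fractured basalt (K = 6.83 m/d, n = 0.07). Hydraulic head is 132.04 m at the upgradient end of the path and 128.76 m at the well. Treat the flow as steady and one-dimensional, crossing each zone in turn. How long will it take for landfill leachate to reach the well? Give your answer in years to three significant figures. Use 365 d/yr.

16.8 years

Total head drop ΔH = 132.04 − 128.76 = 3.28 m
Continuity: the same q passes through each zone, so ΔH = q·Σ(L_j/K_j) — the zones act as resistances in series.
Σ(L/K) = 200/2.28 + 642/6.83 = 87.72 + 94.00 = 181.7 d
q = ΔH / Σ(L/K) = 3.28 / 181.7 = 0.01805 m/d (same in every zone)
Zone A: v = q/n = 0.01805/0.33 = 0.05470 m/d → t_A = 200/0.05470 = 3656 d
Zone B: v = q/n = 0.01805/0.07 = 0.2579 m/d → t_B = 642/0.2579 = 2490 d
Total t = 3656 + 2490 = 6146 d
   = 6146 / 365 = 16.8 yr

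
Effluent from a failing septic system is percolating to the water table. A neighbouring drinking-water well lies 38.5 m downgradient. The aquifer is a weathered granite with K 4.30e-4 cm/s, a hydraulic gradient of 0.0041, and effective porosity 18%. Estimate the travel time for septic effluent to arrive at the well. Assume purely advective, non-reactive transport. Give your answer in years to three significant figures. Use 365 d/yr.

K = 4.30e-4 cm/s × 864 = 0.3715 m/d
Specific discharge q = 0.3715 × 0.0041 = 0.001523 m/d
Average linear velocity = 0.001523 / 0.18 = 0.008462 m/d
t = L / v = 38.5 / 0.008462 = 4550 d
   = 4550 / 365 = 12.5 yr

12.5 years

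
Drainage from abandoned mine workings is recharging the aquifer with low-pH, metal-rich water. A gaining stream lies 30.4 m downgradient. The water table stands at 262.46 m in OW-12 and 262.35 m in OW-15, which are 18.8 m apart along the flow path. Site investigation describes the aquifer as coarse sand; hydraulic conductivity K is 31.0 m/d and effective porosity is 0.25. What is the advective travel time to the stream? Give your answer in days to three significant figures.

Hydraulic gradient i = (262.46 − 262.35) / 18.8 = 0.11 / 18.8 = 0.005851
q = Ki = 31.0 × 0.005851 = 0.1814 m/d
v = Ki/n = 31.0·0.005851/0.25 = 0.7255 m/d
t = L / v = 30.4 / 0.7255 = 41.90 d

41.9 days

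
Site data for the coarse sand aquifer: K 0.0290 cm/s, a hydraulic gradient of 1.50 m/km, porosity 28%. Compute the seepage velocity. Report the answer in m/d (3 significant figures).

0.134 m/d

K = 0.0290 cm/s × 864 = 25.06 m/d
Specific discharge q = 25.06 × 0.0015 = 0.03758 m/d
Average linear velocity = 0.03758 / 0.28 = 0.1342 m/d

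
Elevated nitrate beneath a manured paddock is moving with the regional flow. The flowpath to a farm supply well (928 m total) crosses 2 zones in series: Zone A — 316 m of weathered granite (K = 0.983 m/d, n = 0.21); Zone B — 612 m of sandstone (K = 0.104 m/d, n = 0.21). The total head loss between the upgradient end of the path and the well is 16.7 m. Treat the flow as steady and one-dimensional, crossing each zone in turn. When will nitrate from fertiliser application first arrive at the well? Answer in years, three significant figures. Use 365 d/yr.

198 years

Continuity: the same q passes through each zone, so ΔH = q·Σ(L_j/K_j) — the zones act as resistances in series.
Σ(L/K) = 316/0.983 + 612/0.104 = 321.5 + 5885 = 6206 d
q = ΔH / Σ(L/K) = 16.7 / 6206 = 0.002691 m/d (same in every zone)
Zone A: v = q/n = 0.002691/0.21 = 0.01281 m/d → t_A = 316/0.01281 = 24660 d
Zone B: v = q/n = 0.002691/0.21 = 0.01281 m/d → t_B = 612/0.01281 = 47760 d
Total t = 24660 + 47760 = 72420 d
   = 72420 / 365 = 198 yr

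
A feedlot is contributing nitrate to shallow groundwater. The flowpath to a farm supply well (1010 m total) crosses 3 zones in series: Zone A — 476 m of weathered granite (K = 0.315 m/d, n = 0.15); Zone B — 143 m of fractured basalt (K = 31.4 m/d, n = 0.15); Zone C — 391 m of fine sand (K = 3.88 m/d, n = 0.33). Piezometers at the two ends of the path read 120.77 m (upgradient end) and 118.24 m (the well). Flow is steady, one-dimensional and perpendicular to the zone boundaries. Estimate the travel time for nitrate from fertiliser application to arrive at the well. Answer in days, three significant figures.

Total head drop ΔH = 120.77 − 118.24 = 2.53 m
Continuity: the same q passes through each zone, so ΔH = q·Σ(L_j/K_j) — the zones act as resistances in series.
Σ(L/K) = 476/0.315 + 143/31.4 + 391/3.88 = 1511 + 4.554 + 100.8 = 1616 d
q = ΔH / Σ(L/K) = 2.53 / 1616 = 0.001565 m/d (same in every zone)
Zone A: v = q/n = 0.001565/0.15 = 0.01043 m/d → t_A = 476/0.01043 = 45620 d
Zone B: v = q/n = 0.001565/0.15 = 0.01043 m/d → t_B = 143/0.01043 = 13700 d
Zone C: v = q/n = 0.001565/0.33 = 0.004743 m/d → t_C = 391/0.004743 = 82440 d
Total t = 45620 + 13700 + 82440 = 141800 d

142000 days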